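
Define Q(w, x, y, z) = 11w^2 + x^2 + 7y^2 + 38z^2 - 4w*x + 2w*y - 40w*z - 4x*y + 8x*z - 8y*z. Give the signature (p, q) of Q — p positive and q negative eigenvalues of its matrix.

Write A = [[11, -2, 1, -20], [-2, 1, -2, 4], [1, -2, 7, -4], [-20, 4, -4, 38]].
Row-reducing A symmetrically gives the diagonal entries 11, 7/11, 12/7, 2/3.
Counting signs: 4 positive.

(4, 0)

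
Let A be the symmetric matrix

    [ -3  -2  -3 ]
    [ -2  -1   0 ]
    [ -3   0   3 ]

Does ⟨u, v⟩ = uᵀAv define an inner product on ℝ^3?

Applying the same elementary operations to the rows and columns of A produces a congruent diagonal matrix with entries -3, 1/3, -6.
Counting signs: 1 positive, 2 negative.
Hence Q is indefinite.
⟨·,·⟩ is an inner product exactly when A is positive definite.

no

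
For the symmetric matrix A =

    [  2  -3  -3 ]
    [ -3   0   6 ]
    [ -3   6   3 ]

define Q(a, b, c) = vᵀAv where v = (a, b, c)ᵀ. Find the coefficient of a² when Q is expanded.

The coefficient of a² is the diagonal entry A[1,1] = 2.

2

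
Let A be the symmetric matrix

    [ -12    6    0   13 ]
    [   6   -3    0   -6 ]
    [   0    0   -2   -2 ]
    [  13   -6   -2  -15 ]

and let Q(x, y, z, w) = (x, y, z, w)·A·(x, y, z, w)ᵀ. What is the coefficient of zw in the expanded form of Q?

The coefficient of zw is A[3,4] + A[4,3] = 2·(-2) = -4.

-4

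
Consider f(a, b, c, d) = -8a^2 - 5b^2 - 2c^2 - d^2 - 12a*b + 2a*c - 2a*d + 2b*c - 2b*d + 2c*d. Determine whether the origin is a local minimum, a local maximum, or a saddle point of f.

local maximum

The Hessian at the origin is H = [[-16, -12, 2, -2], [-12, -10, 2, -2], [2, 2, -4, 2], [-2, -2, 2, -2]].
Applying the same elementary operations to the rows and columns of H produces a congruent diagonal matrix with entries -16, -1, -7/2, -6/7.
That gives 4 negative pivots.
H is negative definite, so the origin is a strict local maximum.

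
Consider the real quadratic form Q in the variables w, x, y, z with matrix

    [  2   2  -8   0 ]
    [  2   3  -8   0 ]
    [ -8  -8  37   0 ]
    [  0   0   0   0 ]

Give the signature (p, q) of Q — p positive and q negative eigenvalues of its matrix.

(3, 0)

Applying the same elementary operations to the rows and columns of A produces a congruent diagonal matrix with entries 2, 1, 5, 0.
Counting signs: 3 positive, 1 zero.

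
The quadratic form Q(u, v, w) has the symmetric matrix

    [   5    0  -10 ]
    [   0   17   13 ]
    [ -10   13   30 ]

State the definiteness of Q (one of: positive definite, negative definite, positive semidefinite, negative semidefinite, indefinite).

Leading principal minors: Δ_1 = 5, Δ_2 = 85, Δ_3 = 5.
All leading principal minors are positive, so by Sylvester's criterion Q is positive definite.

positive definite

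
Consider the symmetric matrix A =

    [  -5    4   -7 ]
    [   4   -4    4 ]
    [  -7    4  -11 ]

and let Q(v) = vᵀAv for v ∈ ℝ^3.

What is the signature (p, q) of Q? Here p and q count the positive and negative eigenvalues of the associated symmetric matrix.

Row-reducing A symmetrically gives the diagonal entries -5, -4/5, 2.
Counting signs: 1 positive, 2 negative.

(1, 2)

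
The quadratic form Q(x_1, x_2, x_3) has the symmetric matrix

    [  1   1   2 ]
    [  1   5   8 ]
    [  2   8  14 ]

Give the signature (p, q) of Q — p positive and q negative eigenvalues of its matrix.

(3, 0)

An LDLᵀ factorisation of A has diagonal entries 1, 4, 1.
Counting signs: 3 positive.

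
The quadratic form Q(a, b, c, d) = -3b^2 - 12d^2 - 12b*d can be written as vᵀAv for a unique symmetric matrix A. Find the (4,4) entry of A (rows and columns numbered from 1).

The coefficient of d^2 in Q is -12, and that is exactly A[4,4].

-12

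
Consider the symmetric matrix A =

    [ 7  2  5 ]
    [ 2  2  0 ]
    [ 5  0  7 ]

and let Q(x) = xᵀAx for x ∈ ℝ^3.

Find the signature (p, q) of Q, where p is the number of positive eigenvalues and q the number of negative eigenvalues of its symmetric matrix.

(3, 0)

An LDLᵀ factorisation of A has diagonal entries 7, 10/7, 2.
That gives 3 positive pivots.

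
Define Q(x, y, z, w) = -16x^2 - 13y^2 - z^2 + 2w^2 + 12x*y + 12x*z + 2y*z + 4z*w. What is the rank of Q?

4

The symmetric matrix is A = [[-16, 6, 6, 0], [6, -13, 1, 0], [6, 1, -1, 2], [0, 0, 2, 2]].
An LDLᵀ factorisation of A has diagonal entries -16, -43/4, 96/43, 5/24.
Counting signs: 2 positive, 2 negative.
The rank is the number of nonzero pivots: 4.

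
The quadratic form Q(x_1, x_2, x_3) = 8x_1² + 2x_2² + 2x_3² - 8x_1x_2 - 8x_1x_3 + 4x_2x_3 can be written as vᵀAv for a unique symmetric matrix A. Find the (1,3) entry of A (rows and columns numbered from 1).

The coefficient of x_1·x_3 in Q is -8. For a symmetric A this equals A[1,3] + A[3,1] = 2·A[1,3].
So A[1,3] = -8/2 = -4.

-4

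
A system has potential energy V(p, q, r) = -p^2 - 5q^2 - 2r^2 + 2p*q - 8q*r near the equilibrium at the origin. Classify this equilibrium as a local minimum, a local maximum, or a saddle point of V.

saddle point

The Hessian at the origin is H = [[-2, 2, 0], [2, -10, -8], [0, -8, -4]].
Congruent diagonalization of H (simultaneous row and column reduction) yields pivots -2, -8, 4.
So there are 1 positive, 2 negative pivots.
H is indefinite, so the origin is a saddle point.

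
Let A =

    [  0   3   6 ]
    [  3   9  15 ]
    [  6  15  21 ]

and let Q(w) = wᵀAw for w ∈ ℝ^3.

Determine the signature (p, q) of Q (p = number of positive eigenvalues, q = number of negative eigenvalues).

By Sylvester's law of inertia any congruent diagonalization of A has 1 positive, 2 negative and 0 zero entries.

(1, 2)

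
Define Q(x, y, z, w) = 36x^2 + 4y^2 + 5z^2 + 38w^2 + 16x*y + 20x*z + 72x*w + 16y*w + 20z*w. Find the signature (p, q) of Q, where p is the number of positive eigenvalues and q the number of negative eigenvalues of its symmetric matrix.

(3, 0)

The symmetric matrix is A = [[36, 8, 10, 36], [8, 4, 0, 8], [10, 0, 5, 10], [36, 8, 10, 38]].
Row-reducing A symmetrically gives the diagonal entries 36, 20/9, 0, 2.
So there are 3 positive, 1 zero pivots.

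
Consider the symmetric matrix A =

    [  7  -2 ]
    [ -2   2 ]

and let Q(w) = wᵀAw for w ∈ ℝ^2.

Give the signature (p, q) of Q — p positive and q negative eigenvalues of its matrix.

(2, 0)

Congruent diagonalization of A (simultaneous row and column reduction) yields pivots 7, 10/7.
Counting signs: 2 positive.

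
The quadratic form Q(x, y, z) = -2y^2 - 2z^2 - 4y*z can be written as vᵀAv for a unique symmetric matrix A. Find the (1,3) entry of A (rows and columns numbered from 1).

The coefficient of x·z in Q is 0. For a symmetric A this equals A[1,3] + A[3,1] = 2·A[1,3].
So A[1,3] = 0/2 = 0.

0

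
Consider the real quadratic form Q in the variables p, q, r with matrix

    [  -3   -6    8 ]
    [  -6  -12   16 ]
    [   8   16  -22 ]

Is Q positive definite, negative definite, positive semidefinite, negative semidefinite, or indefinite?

negative semidefinite

Applying the same elementary operations to the rows and columns of A produces a congruent diagonal matrix with entries -3, 0, -2/3.
So there are 2 negative, 1 zero pivots.
Hence Q is negative semidefinite.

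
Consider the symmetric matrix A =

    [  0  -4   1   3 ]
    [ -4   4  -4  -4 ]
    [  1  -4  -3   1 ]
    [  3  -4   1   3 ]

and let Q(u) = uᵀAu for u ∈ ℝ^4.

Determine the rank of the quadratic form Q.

Row reduction of A gives 4 nonzero rows, so rank A = 4.

4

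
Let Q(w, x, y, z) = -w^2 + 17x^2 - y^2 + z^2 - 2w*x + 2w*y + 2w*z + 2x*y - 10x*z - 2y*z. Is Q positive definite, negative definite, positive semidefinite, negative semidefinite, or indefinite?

Write A = [[-1, -1, 1, 1], [-1, 17, 1, -5], [1, 1, -1, -1], [1, -5, -1, 1]].
Applying the same elementary operations to the rows and columns of A produces a congruent diagonal matrix with entries -1, 18, 0, 0.
So there are 1 positive, 1 negative, 2 zero pivots.
Hence Q is indefinite.

indefinite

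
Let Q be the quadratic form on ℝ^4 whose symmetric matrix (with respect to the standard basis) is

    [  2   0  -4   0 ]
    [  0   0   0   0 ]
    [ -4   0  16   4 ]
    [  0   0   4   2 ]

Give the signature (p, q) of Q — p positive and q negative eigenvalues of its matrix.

Applying the same elementary operations to the rows and columns of A produces a congruent diagonal matrix with entries 2, 0, 8, 0.
Counting signs: 2 positive, 2 zero.

(2, 0)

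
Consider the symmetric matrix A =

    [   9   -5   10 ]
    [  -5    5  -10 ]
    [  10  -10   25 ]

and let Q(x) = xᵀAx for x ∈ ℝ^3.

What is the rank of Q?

Row-reducing A symmetrically gives the diagonal entries 9, 20/9, 5.
So there are 3 positive pivots.
The rank is the number of nonzero pivots: 3.

3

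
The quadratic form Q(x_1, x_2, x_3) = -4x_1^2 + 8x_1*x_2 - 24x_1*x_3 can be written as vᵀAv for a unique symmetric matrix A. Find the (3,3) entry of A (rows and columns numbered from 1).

The coefficient of x_3^2 in Q is 0, and that is exactly A[3,3].

0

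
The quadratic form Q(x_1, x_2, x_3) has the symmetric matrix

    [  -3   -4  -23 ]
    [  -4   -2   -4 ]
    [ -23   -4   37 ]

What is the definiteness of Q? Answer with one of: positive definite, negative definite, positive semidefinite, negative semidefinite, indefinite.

indefinite

Congruent diagonalization of A (simultaneous row and column reduction) yields pivots -3, 10/3, 0.
Counting signs: 1 positive, 1 negative, 1 zero.
Hence Q is indefinite.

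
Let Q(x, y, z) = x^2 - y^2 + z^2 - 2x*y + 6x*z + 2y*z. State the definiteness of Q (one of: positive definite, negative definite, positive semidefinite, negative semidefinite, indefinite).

The associated matrix is A = [[1, -1, 3], [-1, -1, 1], [3, 1, 1]].
Applying the same elementary operations to the rows and columns of A produces a congruent diagonal matrix with entries 1, -2, 0.
Counting signs: 1 positive, 1 negative, 1 zero.
Hence Q is indefinite.

indefinite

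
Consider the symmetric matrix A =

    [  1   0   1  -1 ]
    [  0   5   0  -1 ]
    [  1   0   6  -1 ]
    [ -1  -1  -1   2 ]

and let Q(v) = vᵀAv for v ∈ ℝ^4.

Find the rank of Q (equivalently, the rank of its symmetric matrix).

Congruent diagonalization of A (simultaneous row and column reduction) yields pivots 1, 5, 5, 4/5.
So there are 4 positive pivots.
The rank is the number of nonzero pivots: 4.

4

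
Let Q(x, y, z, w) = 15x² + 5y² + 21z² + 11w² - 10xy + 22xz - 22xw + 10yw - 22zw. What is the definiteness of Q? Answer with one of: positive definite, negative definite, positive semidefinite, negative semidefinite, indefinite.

The symmetric matrix of Q is A = [[15, -5, 11, -11], [-5, 5, 0, 5], [11, 0, 21, -11], [-11, 5, -11, 11]].
Leading principal minors: Δ_1 = 15, Δ_2 = 50, Δ_3 = 445, Δ_4 = 100.
All leading principal minors are positive, so by Sylvester's criterion Q is positive definite.

positive definite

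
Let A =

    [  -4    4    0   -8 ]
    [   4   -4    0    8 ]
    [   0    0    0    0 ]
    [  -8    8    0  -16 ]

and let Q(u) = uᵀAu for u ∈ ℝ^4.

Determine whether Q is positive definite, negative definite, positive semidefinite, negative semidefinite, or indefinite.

negative semidefinite

Congruent diagonalization of A (simultaneous row and column reduction) yields pivots -4, 0, 0, 0.
Counting signs: 1 negative, 3 zero.
Hence Q is negative semidefinite.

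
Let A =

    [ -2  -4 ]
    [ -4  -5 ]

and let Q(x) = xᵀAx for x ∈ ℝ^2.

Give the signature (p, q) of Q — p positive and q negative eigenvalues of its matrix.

An LDLᵀ factorisation of A has diagonal entries -2, 3.
So there are 1 positive, 1 negative pivots.

(1, 1)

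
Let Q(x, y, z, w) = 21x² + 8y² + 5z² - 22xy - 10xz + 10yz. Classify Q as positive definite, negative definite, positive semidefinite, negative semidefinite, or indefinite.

positive semidefinite

The symmetric matrix is A = [[21, -11, -5, 0], [-11, 8, 5, 0], [-5, 5, 5, 0], [0, 0, 0, 0]].
Symmetric row and column elimination reduces A to a congruent diagonal form with pivots 21, 47/21, 60/47, 0.
Counting signs: 3 positive, 1 zero.
Hence Q is positive semidefinite.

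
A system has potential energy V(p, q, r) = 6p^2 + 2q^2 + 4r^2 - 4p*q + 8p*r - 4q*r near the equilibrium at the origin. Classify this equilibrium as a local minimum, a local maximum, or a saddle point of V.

local minimum

The Hessian at the origin is H = [[12, -4, 8], [-4, 4, -4], [8, -4, 8]].
Applying the same elementary operations to the rows and columns of H produces a congruent diagonal matrix with entries 12, 8/3, 2.
That gives 3 positive pivots.
H is positive definite, so the origin is a strict local minimum.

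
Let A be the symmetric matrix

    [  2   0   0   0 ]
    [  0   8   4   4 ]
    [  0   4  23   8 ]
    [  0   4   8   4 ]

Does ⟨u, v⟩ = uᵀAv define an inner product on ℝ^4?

Symmetric row and column elimination reduces A to a congruent diagonal form with pivots 2, 8, 21, 2/7.
So there are 4 positive pivots.
Hence Q is positive definite.
⟨·,·⟩ is an inner product exactly when A is positive definite.

yes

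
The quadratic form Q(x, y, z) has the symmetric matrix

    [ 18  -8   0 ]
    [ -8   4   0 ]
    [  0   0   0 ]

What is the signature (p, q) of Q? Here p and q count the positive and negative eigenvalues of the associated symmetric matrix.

Row-reducing A symmetrically gives the diagonal entries 18, 4/9, 0.
Counting signs: 2 positive, 1 zero.

(2, 0)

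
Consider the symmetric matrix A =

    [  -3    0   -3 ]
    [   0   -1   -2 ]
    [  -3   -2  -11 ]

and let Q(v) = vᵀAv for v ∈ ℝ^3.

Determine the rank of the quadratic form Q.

Symmetric row and column elimination reduces A to a congruent diagonal form with pivots -3, -1, -4.
So there are 3 negative pivots.
The rank is the number of nonzero pivots: 3.

3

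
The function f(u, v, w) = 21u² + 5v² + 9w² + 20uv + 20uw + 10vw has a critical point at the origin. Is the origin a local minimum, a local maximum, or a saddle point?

local minimum

The Hessian at the origin is H = [[42, 20, 20], [20, 10, 10], [20, 10, 18]].
Congruent diagonalization of H (simultaneous row and column reduction) yields pivots 42, 10/21, 8.
So there are 3 positive pivots.
H is positive definite, so the origin is a strict local minimum.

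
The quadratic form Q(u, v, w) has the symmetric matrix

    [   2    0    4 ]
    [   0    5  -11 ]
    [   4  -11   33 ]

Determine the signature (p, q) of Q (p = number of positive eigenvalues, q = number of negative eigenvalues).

Symmetric row and column elimination reduces A to a congruent diagonal form with pivots 2, 5, 4/5.
Counting signs: 3 positive.

(3, 0)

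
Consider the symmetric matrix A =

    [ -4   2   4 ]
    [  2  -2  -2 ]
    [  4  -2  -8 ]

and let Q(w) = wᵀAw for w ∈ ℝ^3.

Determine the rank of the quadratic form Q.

3

Applying the same elementary operations to the rows and columns of A produces a congruent diagonal matrix with entries -4, -1, -4.
That gives 3 negative pivots.
The rank is the number of nonzero pivots: 3.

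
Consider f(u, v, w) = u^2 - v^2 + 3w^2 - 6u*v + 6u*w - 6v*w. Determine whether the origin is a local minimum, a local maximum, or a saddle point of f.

saddle point

The Hessian at the origin is H = [[2, -6, 6], [-6, -2, -6], [6, -6, 6]].
An LDLᵀ factorisation of H has diagonal entries 2, -20, -24/5.
Counting signs: 1 positive, 2 negative.
H is indefinite, so the origin is a saddle point.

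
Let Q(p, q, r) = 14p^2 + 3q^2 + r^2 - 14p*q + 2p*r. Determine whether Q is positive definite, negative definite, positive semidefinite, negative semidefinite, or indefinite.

indefinite

The associated matrix is A = [[14, -7, 1], [-7, 3, 0], [1, 0, 1]].
Applying the same elementary operations to the rows and columns of A produces a congruent diagonal matrix with entries 14, -1/2, 10/7.
So there are 2 positive, 1 negative pivots.
Hence Q is indefinite.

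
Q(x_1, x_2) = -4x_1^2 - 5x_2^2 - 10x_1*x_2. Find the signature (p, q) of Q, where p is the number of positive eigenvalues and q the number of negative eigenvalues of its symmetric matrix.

(1, 1)

Write A = [[-4, -5], [-5, -5]].
Row-reducing A symmetrically gives the diagonal entries -4, 5/4.
Counting signs: 1 positive, 1 negative.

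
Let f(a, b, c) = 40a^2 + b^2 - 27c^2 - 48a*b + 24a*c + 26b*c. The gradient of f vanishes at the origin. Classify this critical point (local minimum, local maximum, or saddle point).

saddle point

The Hessian at the origin is H = [[80, -48, 24], [-48, 2, 26], [24, 26, -54]].
Congruent diagonalization of H (simultaneous row and column reduction) yields pivots 80, -134/5, -20/67.
Counting signs: 1 positive, 2 negative.
H is indefinite, so the origin is a saddle point.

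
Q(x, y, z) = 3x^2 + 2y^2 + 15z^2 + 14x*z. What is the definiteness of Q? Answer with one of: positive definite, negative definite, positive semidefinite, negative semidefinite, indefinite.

indefinite

The symmetric matrix is A = [[3, 0, 7], [0, 2, 0], [7, 0, 15]].
Symmetric row and column elimination reduces A to a congruent diagonal form with pivots 3, 2, -4/3.
That gives 2 positive, 1 negative pivots.
Hence Q is indefinite.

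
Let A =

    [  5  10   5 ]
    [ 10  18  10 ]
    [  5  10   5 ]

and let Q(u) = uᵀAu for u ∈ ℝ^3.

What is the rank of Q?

2

Congruent diagonalization of A (simultaneous row and column reduction) yields pivots 5, -2, 0.
That gives 1 positive, 1 negative, 1 zero pivots.
The rank is the number of nonzero pivots: 2.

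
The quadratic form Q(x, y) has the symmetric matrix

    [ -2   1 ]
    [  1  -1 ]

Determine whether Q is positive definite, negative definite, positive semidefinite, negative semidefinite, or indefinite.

negative definite

For the 2×2 matrix [[-2, 1], [1, -1]]: det = -2·-1 − (1)² = 1, trace = -3.
det > 0 so both eigenvalues share the sign of the trace; trace = -3 < 0 ⇒ both negative.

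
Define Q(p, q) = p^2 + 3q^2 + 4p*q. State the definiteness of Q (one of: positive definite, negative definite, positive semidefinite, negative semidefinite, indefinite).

The symmetric matrix of Q is [[1, 2], [2, 3]].
For the 2×2 matrix [[1, 2], [2, 3]]: det = 1·3 − (2)² = -1, trace = 4.
det < 0 so the eigenvalues have opposite signs; the form is indefinite.

indefinite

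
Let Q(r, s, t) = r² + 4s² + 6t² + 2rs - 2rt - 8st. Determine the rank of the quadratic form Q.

3

The associated matrix is A = [[1, 1, -1], [1, 4, -4], [-1, -4, 6]].
An LDLᵀ factorisation of A has diagonal entries 1, 3, 2.
Counting signs: 3 positive.
The rank is the number of nonzero pivots: 3.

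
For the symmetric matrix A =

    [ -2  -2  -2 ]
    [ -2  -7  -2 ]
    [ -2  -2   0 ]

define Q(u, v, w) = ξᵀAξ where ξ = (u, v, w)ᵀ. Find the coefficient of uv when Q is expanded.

The coefficient of uv is A[1,2] + A[2,1] = 2·(-2) = -4.

-4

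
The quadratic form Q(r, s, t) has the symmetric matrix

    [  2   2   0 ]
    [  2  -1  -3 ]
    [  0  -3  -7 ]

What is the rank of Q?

3

Congruent diagonalization of A (simultaneous row and column reduction) yields pivots 2, -3, -4.
Counting signs: 1 positive, 2 negative.
The rank is the number of nonzero pivots: 3.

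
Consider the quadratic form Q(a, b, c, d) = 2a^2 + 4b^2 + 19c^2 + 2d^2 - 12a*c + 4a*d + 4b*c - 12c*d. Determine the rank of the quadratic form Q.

2

Write A = [[2, 0, -6, 2], [0, 4, 2, 0], [-6, 2, 19, -6], [2, 0, -6, 2]].
Applying the same elementary operations to the rows and columns of A produces a congruent diagonal matrix with entries 2, 4, 0, 0.
Counting signs: 2 positive, 2 zero.
The rank is the number of nonzero pivots: 2.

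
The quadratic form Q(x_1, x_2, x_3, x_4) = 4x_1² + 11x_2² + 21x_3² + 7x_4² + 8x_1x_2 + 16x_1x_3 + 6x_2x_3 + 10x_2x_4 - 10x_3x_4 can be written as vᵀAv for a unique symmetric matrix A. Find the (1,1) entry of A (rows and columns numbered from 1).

The coefficient of x_1² in Q is 4, and that is exactly A[1,1].

4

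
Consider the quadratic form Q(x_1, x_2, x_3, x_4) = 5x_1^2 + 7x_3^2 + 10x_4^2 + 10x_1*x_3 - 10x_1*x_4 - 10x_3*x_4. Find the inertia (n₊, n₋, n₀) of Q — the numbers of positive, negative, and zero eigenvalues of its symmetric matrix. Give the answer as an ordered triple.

The symmetric matrix is A = [[5, 0, 5, -5], [0, 0, 0, 0], [5, 0, 7, -5], [-5, 0, -5, 10]].
Row-reducing A symmetrically gives the diagonal entries 5, 0, 2, 5.
So there are 3 positive, 1 zero pivots.

(3, 0, 1)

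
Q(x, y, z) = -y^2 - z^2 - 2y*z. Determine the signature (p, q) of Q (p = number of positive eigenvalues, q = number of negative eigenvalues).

(0, 1)

Write A = [[0, 0, 0], [0, -1, -1], [0, -1, -1]].
Symmetric row and column elimination reduces A to a congruent diagonal form with pivots 0, -1, 0.
That gives 1 negative, 2 zero pivots.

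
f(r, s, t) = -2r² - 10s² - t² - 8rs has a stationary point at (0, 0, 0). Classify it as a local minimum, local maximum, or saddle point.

local maximum

The Hessian at the origin is H = [[-4, -8, 0], [-8, -20, 0], [0, 0, -2]].
Symmetric row and column elimination reduces H to a congruent diagonal form with pivots -4, -4, -2.
That gives 3 negative pivots.
H is negative definite, so the origin is a strict local maximum.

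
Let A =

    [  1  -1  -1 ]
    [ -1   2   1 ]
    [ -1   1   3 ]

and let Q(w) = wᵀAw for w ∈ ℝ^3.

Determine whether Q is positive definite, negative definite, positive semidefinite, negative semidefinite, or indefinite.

positive definite

Leading principal minors: Δ_1 = 1, Δ_2 = 1, Δ_3 = 2.
All leading principal minors are positive, so by Sylvester's criterion Q is positive definite.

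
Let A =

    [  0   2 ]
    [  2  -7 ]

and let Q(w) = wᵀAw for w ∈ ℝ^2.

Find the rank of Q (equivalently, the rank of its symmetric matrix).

2

Row reduction of A gives 2 nonzero rows, so rank A = 2.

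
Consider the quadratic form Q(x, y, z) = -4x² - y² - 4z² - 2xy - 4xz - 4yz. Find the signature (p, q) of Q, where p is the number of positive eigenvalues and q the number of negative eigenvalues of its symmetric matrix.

The symmetric matrix is A = [[-4, -1, -2], [-1, -1, -2], [-2, -2, -4]].
Row-reducing A symmetrically gives the diagonal entries -4, -3/4, 0.
Counting signs: 2 negative, 1 zero.

(0, 2)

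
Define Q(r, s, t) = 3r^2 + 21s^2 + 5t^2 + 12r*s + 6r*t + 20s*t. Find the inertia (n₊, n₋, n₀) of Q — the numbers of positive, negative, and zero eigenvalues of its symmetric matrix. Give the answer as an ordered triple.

The associated matrix is A = [[3, 6, 3], [6, 21, 10], [3, 10, 5]].
Applying the same elementary operations to the rows and columns of A produces a congruent diagonal matrix with entries 3, 9, 2/9.
So there are 3 positive pivots.

(3, 0, 0)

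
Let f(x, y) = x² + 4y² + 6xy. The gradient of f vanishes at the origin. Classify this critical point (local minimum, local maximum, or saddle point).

The Hessian at the origin is H = [[2, 6], [6, 8]].
det H = 2·8 − (6)² = -20 < 0, so H is indefinite.
Therefore the origin is a saddle point.

saddle point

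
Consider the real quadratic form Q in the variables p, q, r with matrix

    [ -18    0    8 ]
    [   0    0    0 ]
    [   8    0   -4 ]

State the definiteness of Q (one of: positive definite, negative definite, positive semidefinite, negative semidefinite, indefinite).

Row-reducing A symmetrically gives the diagonal entries -18, 0, -4/9.
That gives 2 negative, 1 zero pivots.
Hence Q is negative semidefinite.

negative semidefinite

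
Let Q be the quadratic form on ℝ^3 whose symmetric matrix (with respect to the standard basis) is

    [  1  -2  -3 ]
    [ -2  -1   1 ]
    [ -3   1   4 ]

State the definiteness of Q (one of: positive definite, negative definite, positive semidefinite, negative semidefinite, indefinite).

indefinite

Symmetric row and column elimination reduces A to a congruent diagonal form with pivots 1, -5, 0.
So there are 1 positive, 1 negative, 1 zero pivots.
Hence Q is indefinite.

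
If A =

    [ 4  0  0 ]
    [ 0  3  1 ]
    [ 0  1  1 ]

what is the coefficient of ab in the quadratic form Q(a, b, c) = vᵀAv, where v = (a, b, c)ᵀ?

0

The coefficient of ab is A[1,2] + A[2,1] = 2·0 = 0.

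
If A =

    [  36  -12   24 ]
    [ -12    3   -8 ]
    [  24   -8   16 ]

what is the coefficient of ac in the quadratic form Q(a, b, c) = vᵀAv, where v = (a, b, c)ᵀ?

48

The coefficient of ac is A[1,3] + A[3,1] = 2·24 = 48.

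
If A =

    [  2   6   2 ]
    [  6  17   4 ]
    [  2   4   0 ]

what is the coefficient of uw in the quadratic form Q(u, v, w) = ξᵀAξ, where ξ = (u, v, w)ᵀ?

The coefficient of uw is A[1,3] + A[3,1] = 2·2 = 4.

4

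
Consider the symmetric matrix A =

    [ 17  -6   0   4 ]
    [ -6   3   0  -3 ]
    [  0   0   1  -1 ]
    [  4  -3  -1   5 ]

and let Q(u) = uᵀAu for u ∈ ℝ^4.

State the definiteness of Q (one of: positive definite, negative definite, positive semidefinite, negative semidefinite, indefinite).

positive definite

Leading principal minors: Δ_1 = 17, Δ_2 = 15, Δ_3 = 15, Δ_4 = 3.
All leading principal minors are positive, so by Sylvester's criterion Q is positive definite.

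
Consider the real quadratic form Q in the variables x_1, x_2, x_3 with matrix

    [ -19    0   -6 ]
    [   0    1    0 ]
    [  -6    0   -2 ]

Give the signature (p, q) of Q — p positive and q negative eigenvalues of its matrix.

(1, 2)

Row-reducing A symmetrically gives the diagonal entries -19, 1, -2/19.
Counting signs: 1 positive, 2 negative.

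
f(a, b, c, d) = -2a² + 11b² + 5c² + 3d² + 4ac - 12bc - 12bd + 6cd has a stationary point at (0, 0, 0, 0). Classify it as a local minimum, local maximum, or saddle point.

The Hessian at the origin is H = [[-4, 0, 4, 0], [0, 22, -12, -12], [4, -12, 10, 6], [0, -12, 6, 6]].
Congruent diagonalization of H (simultaneous row and column reduction) yields pivots -4, 22, 82/11, -24/41.
That gives 2 positive, 2 negative pivots.
H is indefinite, so the origin is a saddle point.

saddle point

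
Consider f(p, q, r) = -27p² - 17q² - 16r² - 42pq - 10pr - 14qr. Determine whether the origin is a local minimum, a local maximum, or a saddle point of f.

The Hessian at the origin is H = [[-54, -42, -10], [-42, -34, -14], [-10, -14, -32]].
Congruent diagonalization of H (simultaneous row and column reduction) yields pivots -54, -4/3, -10/9.
That gives 3 negative pivots.
H is negative definite, so the origin is a strict local maximum.

local maximum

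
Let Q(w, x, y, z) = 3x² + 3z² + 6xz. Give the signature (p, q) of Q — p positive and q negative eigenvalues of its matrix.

(1, 0)

The associated matrix is A = [[0, 0, 0, 0], [0, 3, 0, 3], [0, 0, 0, 0], [0, 3, 0, 3]].
Applying the same elementary operations to the rows and columns of A produces a congruent diagonal matrix with entries 0, 3, 0, 0.
Counting signs: 1 positive, 3 zero.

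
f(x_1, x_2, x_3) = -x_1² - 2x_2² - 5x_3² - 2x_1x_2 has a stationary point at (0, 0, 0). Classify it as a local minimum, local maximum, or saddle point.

local maximum

The Hessian at the origin is H = [[-2, -2, 0], [-2, -4, 0], [0, 0, -10]].
Applying the same elementary operations to the rows and columns of H produces a congruent diagonal matrix with entries -2, -2, -10.
Counting signs: 3 negative.
H is negative definite, so the origin is a strict local maximum.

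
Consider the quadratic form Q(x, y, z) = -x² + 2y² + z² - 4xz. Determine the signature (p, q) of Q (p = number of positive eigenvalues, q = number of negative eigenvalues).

The associated matrix is A = [[-1, 0, -2], [0, 2, 0], [-2, 0, 1]].
Row-reducing A symmetrically gives the diagonal entries -1, 2, 5.
That gives 2 positive, 1 negative pivots.

(2, 1)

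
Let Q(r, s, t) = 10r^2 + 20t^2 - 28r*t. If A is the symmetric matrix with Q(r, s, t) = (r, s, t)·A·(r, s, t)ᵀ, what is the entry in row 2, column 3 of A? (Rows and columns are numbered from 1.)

0

The coefficient of s·t in Q is 0. For a symmetric A this equals A[2,3] + A[3,2] = 2·A[2,3].
So A[2,3] = 0/2 = 0.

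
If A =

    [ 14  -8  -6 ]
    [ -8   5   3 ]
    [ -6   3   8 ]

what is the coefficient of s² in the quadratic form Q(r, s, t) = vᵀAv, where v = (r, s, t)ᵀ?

The coefficient of s² is the diagonal entry A[2,2] = 5.

5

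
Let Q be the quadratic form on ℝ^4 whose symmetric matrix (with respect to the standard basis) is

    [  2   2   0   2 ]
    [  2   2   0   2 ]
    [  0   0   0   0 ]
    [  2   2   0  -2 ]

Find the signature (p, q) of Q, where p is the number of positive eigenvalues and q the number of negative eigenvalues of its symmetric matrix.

(1, 1)

Applying the same elementary operations to the rows and columns of A produces a congruent diagonal matrix with entries 2, 0, 0, -4.
So there are 1 positive, 1 negative, 2 zero pivots.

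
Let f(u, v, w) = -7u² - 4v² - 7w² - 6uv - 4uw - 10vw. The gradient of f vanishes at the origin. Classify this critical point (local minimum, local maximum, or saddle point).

local maximum

The Hessian at the origin is H = [[-14, -6, -4], [-6, -8, -10], [-4, -10, -14]].
Congruent diagonalization of H (simultaneous row and column reduction) yields pivots -14, -38/7, -4/19.
That gives 3 negative pivots.
H is negative definite, so the origin is a strict local maximum.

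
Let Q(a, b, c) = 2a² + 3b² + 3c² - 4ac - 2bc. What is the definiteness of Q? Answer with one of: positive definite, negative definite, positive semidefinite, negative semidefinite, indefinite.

positive definite

The symmetric matrix of Q is A = [[2, 0, -2], [0, 3, -1], [-2, -1, 3]].
Leading principal minors: Δ_1 = 2, Δ_2 = 6, Δ_3 = 4.
All leading principal minors are positive, so by Sylvester's criterion Q is positive definite.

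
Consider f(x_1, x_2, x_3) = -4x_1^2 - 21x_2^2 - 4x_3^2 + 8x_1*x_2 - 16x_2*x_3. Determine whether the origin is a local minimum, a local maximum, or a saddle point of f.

local maximum

The Hessian at the origin is H = [[-8, 8, 0], [8, -42, -16], [0, -16, -8]].
Congruent diagonalization of H (simultaneous row and column reduction) yields pivots -8, -34, -8/17.
So there are 3 negative pivots.
H is negative definite, so the origin is a strict local maximum.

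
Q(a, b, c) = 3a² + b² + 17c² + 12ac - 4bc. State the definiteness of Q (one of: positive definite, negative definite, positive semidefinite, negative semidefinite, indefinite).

The associated matrix is A = [[3, 0, 6], [0, 1, -2], [6, -2, 17]].
Row-reducing A symmetrically gives the diagonal entries 3, 1, 1.
That gives 3 positive pivots.
Hence Q is positive definite.

positive definite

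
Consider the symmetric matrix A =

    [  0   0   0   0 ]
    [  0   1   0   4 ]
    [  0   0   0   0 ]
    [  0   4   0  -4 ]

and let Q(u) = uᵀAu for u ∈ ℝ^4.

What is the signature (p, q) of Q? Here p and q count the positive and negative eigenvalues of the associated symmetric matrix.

(1, 1)

Congruent diagonalization of A (simultaneous row and column reduction) yields pivots 0, 1, 0, -20.
So there are 1 positive, 1 negative, 2 zero pivots.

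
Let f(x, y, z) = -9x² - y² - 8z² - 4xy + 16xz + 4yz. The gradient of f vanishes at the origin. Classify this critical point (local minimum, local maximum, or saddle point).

The Hessian at the origin is H = [[-18, -4, 16], [-4, -2, 4], [16, 4, -16]].
Applying the same elementary operations to the rows and columns of H produces a congruent diagonal matrix with entries -18, -10/9, -8/5.
So there are 3 negative pivots.
H is negative definite, so the origin is a strict local maximum.

local maximum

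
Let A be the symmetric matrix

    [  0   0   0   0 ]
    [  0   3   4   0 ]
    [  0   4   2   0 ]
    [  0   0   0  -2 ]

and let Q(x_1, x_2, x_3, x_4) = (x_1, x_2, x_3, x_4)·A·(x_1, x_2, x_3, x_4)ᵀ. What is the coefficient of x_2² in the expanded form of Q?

3

The coefficient of x_2² is the diagonal entry A[2,2] = 3.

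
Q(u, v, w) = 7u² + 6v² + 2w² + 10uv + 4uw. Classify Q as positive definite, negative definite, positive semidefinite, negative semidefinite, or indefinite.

The symmetric matrix of Q is A = [[7, 5, 2], [5, 6, 0], [2, 0, 2]].
Leading principal minors: Δ_1 = 7, Δ_2 = 17, Δ_3 = 10.
All leading principal minors are positive, so by Sylvester's criterion Q is positive definite.

positive definite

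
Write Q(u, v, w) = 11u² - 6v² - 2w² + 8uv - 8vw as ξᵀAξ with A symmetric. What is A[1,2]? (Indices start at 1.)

The coefficient of u·v in Q is 8. For a symmetric A this equals A[1,2] + A[2,1] = 2·A[1,2].
So A[1,2] = 8/2 = 4.

4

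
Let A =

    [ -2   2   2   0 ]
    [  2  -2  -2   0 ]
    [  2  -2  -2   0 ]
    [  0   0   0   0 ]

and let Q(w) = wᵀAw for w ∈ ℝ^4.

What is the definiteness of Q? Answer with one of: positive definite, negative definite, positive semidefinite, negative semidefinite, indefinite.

Congruent diagonalization of A (simultaneous row and column reduction) yields pivots -2, 0, 0, 0.
Counting signs: 1 negative, 3 zero.
Hence Q is negative semidefinite.

negative semidefinite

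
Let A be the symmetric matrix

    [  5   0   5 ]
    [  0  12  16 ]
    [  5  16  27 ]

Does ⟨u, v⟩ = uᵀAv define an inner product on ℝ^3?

Leading principal minors: Δ_1 = 5, Δ_2 = 60, Δ_3 = 40.
All leading principal minors are positive, so by Sylvester's criterion Q is positive definite.
⟨·,·⟩ is an inner product exactly when A is positive definite.

yes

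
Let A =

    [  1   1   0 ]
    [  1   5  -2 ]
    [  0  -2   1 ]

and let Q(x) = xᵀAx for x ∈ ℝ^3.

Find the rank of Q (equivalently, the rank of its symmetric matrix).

Congruent diagonalization of A (simultaneous row and column reduction) yields pivots 1, 4, 0.
So there are 2 positive, 1 zero pivots.
The rank is the number of nonzero pivots: 2.

2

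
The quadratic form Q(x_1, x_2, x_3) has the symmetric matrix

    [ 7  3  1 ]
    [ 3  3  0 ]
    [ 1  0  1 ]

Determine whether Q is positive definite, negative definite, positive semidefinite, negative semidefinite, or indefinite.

positive definite

Leading principal minors: Δ_1 = 7, Δ_2 = 12, Δ_3 = 9.
All leading principal minors are positive, so by Sylvester's criterion Q is positive definite.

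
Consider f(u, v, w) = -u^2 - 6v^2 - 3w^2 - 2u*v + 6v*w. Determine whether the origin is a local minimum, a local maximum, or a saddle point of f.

The Hessian at the origin is H = [[-2, -2, 0], [-2, -12, 6], [0, 6, -6]].
Row-reducing H symmetrically gives the diagonal entries -2, -10, -12/5.
Counting signs: 3 negative.
H is negative definite, so the origin is a strict local maximum.

local maximum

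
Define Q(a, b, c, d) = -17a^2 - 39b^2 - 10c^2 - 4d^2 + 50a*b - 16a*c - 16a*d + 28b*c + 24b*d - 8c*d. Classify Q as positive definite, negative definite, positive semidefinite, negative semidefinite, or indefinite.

negative definite

The associated matrix is A = [[-17, 25, -8, -8], [25, -39, 14, 12], [-8, 14, -10, -4], [-8, 12, -4, -4]].
An LDLᵀ factorisation of A has diagonal entries -17, -38/17, -4, -4/19.
That gives 4 negative pivots.
Hence Q is negative definite.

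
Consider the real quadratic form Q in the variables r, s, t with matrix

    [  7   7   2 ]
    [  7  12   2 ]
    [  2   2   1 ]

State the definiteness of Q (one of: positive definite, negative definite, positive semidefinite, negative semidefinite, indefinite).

positive definite

Applying the same elementary operations to the rows and columns of A produces a congruent diagonal matrix with entries 7, 5, 3/7.
Counting signs: 3 positive.
Hence Q is positive definite.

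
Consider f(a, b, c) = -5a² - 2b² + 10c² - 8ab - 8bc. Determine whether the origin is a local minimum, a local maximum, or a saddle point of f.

The Hessian at the origin is H = [[-10, -8, 0], [-8, -4, -8], [0, -8, 20]].
Applying the same elementary operations to the rows and columns of H produces a congruent diagonal matrix with entries -10, 12/5, -20/3.
That gives 1 positive, 2 negative pivots.
H is indefinite, so the origin is a saddle point.

saddle point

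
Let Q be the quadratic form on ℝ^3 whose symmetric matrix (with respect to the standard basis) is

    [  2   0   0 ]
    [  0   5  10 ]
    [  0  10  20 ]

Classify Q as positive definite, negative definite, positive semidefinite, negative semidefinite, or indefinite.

positive semidefinite

Symmetric row and column elimination reduces A to a congruent diagonal form with pivots 2, 5, 0.
Counting signs: 2 positive, 1 zero.
Hence Q is positive semidefinite.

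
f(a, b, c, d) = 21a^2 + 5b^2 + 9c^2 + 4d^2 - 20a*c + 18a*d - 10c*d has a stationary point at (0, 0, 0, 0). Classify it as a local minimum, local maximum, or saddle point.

local minimum

The Hessian at the origin is H = [[42, 0, -20, 18], [0, 10, 0, 0], [-20, 0, 18, -10], [18, 0, -10, 8]].
Symmetric row and column elimination reduces H to a congruent diagonal form with pivots 42, 10, 178/21, 4/89.
So there are 4 positive pivots.
H is positive definite, so the origin is a strict local minimum.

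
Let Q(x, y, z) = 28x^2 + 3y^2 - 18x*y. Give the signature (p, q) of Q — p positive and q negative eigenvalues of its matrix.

(2, 0)

The symmetric matrix is A = [[28, -9, 0], [-9, 3, 0], [0, 0, 0]].
Congruent diagonalization of A (simultaneous row and column reduction) yields pivots 28, 3/28, 0.
That gives 2 positive, 1 zero pivots.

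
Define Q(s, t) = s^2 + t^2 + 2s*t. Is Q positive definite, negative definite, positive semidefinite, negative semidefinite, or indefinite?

positive semidefinite

The symmetric matrix of Q is [[1, 1], [1, 1]].
For the 2×2 matrix [[1, 1], [1, 1]]: det = 1·1 − (1)² = 0, trace = 2.
det = 0 so one eigenvalue is zero; the form is semidefinite with the sign of the trace.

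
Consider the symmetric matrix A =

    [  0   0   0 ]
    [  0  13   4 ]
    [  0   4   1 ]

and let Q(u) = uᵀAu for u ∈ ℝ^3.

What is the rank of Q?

Symmetric row and column elimination reduces A to a congruent diagonal form with pivots 0, 13, -3/13.
That gives 1 positive, 1 negative, 1 zero pivots.
The rank is the number of nonzero pivots: 2.

2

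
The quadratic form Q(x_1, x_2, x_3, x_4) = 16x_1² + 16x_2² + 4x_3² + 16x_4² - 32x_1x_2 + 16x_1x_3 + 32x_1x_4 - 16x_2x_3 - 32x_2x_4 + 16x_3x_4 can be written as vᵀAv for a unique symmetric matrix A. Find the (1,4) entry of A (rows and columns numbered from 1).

The coefficient of x_1·x_4 in Q is 32. For a symmetric A this equals A[1,4] + A[4,1] = 2·A[1,4].
So A[1,4] = 32/2 = 16.

16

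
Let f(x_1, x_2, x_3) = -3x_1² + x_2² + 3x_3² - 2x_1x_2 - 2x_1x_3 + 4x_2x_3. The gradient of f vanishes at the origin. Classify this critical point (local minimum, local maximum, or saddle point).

The Hessian at the origin is H = [[-6, -2, -2], [-2, 2, 4], [-2, 4, 6]].
Congruent diagonalization of H (simultaneous row and column reduction) yields pivots -6, 8/3, -3/2.
So there are 1 positive, 2 negative pivots.
H is indefinite, so the origin is a saddle point.

saddle point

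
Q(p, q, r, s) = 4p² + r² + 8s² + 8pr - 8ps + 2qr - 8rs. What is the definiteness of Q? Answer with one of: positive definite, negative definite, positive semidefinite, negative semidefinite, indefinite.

indefinite

The symmetric matrix is A = [[4, 0, 4, -4], [0, 0, 1, 0], [4, 1, 1, -4], [-4, 0, -4, 8]].
A is congruent to a diagonal matrix with 3 positive, 1 negative and 0 zero entries, so Q is indefinite.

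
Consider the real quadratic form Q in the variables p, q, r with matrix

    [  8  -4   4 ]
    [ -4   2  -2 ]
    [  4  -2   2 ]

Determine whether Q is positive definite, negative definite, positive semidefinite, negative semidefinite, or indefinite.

Symmetric row and column elimination reduces A to a congruent diagonal form with pivots 8, 0, 0.
Counting signs: 1 positive, 2 zero.
Hence Q is positive semidefinite.

positive semidefinite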